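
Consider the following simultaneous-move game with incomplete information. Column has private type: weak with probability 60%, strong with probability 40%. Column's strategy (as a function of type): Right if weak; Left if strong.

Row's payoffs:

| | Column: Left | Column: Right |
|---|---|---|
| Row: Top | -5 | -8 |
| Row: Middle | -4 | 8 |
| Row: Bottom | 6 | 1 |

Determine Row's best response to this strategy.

E[Top] = 0.6·(-8) + 0.4·(-5) = -6.8
E[Middle] = 0.6·(8) + 0.4·(-4) = 3.2
E[Bottom] = 0.6·(1) + 0.4·(6) = 3
Best response: Middle (3.2 is the largest).

Middle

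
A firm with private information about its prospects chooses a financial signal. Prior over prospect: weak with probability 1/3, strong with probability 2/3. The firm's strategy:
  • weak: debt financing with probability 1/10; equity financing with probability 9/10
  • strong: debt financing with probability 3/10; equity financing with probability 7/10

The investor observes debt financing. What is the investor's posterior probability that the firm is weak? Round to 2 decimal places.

0.14

Apply Bayes' rule using the sender's strategy as the likelihood.
P(debt financing) = (1/3)·(1/10) + (2/3)·(3/10) = 7/30
P(weak | debt financing) = ((1/3)·(1/10)) / (7/30) = (1/30) / (7/30) = 1/7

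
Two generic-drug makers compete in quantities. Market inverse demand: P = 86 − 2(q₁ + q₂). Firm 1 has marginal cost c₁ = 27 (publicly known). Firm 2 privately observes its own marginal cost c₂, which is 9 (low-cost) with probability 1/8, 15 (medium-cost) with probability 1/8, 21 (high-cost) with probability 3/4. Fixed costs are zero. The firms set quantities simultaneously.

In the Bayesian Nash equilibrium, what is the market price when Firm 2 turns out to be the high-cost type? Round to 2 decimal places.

Type-c best response for Firm 2: q₂(c) = (86 − c)/4 − q₁/2.
Firm 1 maximizes expected profit; its first-order condition is 86 − 4q₁ − 2E[q₂] − 27 = 0.
Substituting E[q₂] and solving: E[c₂] = 18.75, so q₁ = (86 − 2·27 + 18.75)/6 = 8.45833.
q₂(high-cost) = 12.0208, so P = 86 − 2·(8.45833 + 12.0208) = 45.0417.

45.04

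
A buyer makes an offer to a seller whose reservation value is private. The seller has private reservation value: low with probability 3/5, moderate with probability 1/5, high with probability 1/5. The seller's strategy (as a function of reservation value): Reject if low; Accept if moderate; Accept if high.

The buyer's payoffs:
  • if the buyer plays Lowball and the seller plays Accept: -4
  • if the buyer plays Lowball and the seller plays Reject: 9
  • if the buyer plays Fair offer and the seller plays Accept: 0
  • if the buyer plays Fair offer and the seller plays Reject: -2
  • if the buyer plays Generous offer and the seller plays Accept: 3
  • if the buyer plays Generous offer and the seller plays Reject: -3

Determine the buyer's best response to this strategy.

E[Lowball] = 3/5·(9) + 1/5·(-4) + 1/5·(-4) = 19/5
E[Fair offer] = 3/5·(-2) + 1/5·(0) + 1/5·(0) = -6/5
E[Generous offer] = 3/5·(-3) + 1/5·(3) + 1/5·(3) = -3/5
Best response: Lowball (19/5 is the largest).

Lowball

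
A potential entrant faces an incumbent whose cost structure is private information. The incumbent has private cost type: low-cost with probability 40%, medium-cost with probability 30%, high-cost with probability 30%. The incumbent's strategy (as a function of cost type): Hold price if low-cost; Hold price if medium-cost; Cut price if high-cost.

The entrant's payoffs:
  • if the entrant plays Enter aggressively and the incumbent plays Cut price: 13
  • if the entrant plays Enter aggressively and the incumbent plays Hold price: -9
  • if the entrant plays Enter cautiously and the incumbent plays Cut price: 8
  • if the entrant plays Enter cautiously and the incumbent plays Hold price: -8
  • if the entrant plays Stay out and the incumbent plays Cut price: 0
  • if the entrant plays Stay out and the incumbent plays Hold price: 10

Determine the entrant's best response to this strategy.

Compute the entrant's expected payoff for each action, taking the expectation over the incumbent's type.
E[Enter aggressively] = 0.4·(-9) + 0.3·(-9) + 0.3·(13) = -2.4
E[Enter cautiously] = 0.4·(-8) + 0.3·(-8) + 0.3·(8) = -3.2
E[Stay out] = 0.4·(10) + 0.3·(10) + 0.3·(0) = 7
Best response: Stay out (7 is the largest).

Stay out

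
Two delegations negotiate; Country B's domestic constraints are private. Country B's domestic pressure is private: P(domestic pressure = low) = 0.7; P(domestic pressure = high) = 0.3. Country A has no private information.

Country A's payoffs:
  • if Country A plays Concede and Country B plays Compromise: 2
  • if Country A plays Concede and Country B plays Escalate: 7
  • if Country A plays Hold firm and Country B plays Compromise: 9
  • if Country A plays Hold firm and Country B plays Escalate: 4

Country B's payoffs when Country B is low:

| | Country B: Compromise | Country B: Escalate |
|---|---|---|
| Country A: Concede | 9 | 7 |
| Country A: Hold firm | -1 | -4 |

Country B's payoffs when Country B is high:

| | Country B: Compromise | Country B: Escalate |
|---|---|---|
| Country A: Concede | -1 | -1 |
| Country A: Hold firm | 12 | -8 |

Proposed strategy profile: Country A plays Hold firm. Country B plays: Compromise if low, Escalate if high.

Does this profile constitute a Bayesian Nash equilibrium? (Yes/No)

No

A profile is a BNE iff every type of every player is best-responding given beliefs about the other side.
Country A plays Hold firm: E[Hold firm] = 0.7·(9) + 0.3·(4) = 7.5; E[Concede] = 3.5. Best-responding. ✓
Country B (domestic pressure low), facing Hold firm: Compromise gives -1, Escalate gives -4. Proposed Compromise is best. ✓
Country B (domestic pressure high), facing Hold firm: Compromise gives 12, Escalate gives -8. Proposed Escalate is not best — profitable deviation exists. ✗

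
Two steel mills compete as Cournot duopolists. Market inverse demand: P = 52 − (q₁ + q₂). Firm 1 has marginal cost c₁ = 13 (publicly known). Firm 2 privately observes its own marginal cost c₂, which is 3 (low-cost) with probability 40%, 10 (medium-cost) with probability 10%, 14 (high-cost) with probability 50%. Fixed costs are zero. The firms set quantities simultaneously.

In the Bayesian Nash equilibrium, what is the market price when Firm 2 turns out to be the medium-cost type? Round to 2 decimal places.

Type-c best response for Firm 2: q₂(c) = (52 − c)/2 − q₁/2.
Firm 1 maximizes expected profit; its first-order condition is 52 − 2q₁ − E[q₂] − 13 = 0.
Substituting E[q₂] and solving: E[c₂] = 9.2, so q₁ = (52 − 2·13 + 9.2)/3 = 11.7333.
q₂(medium-cost) = 15.1333, so P = 52 − (11.7333 + 15.1333) = 25.1333.

25.13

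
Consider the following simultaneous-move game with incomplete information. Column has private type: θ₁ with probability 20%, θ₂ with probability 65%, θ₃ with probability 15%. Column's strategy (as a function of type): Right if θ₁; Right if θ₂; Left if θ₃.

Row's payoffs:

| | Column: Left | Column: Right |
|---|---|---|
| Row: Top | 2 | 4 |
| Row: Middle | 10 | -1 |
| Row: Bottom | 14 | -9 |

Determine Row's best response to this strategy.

E[Top] = 0.2·(4) + 0.65·(4) + 0.15·(2) = 3.7
E[Middle] = 0.2·(-1) + 0.65·(-1) + 0.15·(10) = 0.65
E[Bottom] = 0.2·(-9) + 0.65·(-9) + 0.15·(14) = -5.55
Best response: Top (3.7 is the largest).

Top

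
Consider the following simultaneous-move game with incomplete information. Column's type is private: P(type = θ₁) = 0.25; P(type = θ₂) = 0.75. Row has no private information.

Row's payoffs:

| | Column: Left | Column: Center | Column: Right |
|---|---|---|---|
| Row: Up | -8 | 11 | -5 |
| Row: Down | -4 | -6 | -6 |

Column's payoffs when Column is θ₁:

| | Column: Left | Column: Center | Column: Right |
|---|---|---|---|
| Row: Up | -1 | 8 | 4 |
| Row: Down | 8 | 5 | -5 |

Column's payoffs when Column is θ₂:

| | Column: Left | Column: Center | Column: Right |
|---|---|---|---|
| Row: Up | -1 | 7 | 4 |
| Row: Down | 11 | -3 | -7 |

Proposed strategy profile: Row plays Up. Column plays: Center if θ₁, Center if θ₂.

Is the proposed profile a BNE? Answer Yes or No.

Row plays Up: E[Up] = 0.25·(11) + 0.75·(11) = 11; E[Down] = -6. Best-responding. ✓
Column (type θ₁), facing Up: Left gives -1, Center gives 8, Right gives 4. Proposed Center is best. ✓
Column (type θ₂), facing Up: Left gives -1, Center gives 7, Right gives 4. Proposed Center is best. ✓

Yes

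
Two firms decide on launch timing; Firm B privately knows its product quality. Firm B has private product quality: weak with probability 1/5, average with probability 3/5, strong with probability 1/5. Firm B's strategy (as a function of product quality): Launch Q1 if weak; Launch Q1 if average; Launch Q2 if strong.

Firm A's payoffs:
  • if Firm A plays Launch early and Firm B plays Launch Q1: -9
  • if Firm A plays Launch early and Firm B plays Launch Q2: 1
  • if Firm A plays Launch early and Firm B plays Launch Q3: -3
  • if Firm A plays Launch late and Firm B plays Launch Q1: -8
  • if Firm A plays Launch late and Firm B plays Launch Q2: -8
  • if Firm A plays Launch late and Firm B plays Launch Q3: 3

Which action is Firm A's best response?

E[Launch early] = 1/5·(-9) + 3/5·(-9) + 1/5·(1) = -7
E[Launch late] = 1/5·(-8) + 3/5·(-8) + 1/5·(-8) = -8
Best response: Launch early (-7 is the largest).

Launch early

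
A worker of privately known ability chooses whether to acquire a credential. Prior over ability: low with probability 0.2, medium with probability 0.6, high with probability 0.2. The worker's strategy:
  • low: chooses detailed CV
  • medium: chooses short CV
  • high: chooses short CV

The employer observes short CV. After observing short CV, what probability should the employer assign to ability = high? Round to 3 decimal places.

Apply Bayes' rule using the sender's strategy as the likelihood.
P(short CV) = 0.2·0 + 0.6·1 + 0.2·1 = 0.8
P(high | short CV) = (0.2·1) / 0.8 = 0.2 / 0.8 = 0.25

0.250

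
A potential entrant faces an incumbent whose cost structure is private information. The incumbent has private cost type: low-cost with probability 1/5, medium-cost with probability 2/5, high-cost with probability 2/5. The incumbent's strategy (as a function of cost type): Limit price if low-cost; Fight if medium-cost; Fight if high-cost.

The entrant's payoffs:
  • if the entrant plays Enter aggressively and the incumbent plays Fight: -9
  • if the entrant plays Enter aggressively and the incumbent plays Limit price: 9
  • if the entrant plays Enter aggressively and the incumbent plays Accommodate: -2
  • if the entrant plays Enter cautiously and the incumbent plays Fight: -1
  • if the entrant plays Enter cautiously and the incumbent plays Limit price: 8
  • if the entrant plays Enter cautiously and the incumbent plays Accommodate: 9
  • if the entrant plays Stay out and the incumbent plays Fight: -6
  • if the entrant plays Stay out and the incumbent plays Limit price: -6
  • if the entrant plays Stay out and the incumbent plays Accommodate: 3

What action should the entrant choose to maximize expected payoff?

E[Enter aggressively] = 1/5·(9) + 2/5·(-9) + 2/5·(-9) = -27/5
E[Enter cautiously] = 1/5·(8) + 2/5·(-1) + 2/5·(-1) = 4/5
E[Stay out] = 1/5·(-6) + 2/5·(-6) + 2/5·(-6) = -6
Best response: Enter cautiously (4/5 is the largest).

Enter cautiously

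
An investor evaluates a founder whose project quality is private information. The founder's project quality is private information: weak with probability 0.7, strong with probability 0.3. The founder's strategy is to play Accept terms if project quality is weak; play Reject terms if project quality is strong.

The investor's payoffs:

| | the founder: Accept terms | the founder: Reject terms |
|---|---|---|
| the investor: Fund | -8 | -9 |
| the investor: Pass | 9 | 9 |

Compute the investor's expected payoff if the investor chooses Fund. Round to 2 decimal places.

-8.30

E[Fund] = 0.7·(-8) + 0.3·(-9) = (-5.6) + (-2.7) = -8.3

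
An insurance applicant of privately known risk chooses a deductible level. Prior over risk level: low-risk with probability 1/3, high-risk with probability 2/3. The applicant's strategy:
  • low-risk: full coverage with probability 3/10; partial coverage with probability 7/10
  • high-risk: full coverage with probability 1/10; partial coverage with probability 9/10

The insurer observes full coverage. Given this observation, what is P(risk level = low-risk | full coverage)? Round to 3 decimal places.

0.600

P(full coverage) = (1/3)·(3/10) + (2/3)·(1/10) = 1/6
P(low-risk | full coverage) = ((1/3)·(3/10)) / (1/6) = (1/10) / (1/6) = 3/5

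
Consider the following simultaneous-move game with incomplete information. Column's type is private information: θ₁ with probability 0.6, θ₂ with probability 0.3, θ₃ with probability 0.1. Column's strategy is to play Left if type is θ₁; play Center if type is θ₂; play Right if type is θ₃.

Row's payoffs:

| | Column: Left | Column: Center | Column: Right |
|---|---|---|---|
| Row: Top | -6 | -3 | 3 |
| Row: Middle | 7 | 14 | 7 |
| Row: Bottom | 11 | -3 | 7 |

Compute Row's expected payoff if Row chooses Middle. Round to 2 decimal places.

E[Middle] = 0.6·7 + 0.3·14 + 0.1·7 = 4.2 + 4.2 + 0.7 = 9.1

9.10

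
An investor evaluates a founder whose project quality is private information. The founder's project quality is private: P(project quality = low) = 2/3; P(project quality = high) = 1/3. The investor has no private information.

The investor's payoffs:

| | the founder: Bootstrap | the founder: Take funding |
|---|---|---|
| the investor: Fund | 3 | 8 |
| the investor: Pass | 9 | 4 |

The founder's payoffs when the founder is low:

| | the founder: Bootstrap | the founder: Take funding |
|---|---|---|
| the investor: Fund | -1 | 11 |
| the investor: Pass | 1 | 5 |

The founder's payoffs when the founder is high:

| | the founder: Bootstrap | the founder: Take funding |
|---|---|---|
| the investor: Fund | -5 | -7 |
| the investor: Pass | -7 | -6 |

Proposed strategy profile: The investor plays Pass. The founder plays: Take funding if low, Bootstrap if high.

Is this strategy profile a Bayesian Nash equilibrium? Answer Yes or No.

No

The investor plays Pass: E[Pass] = 2/3·(4) + 1/3·(9) = 17/3; E[Fund] = 19/3. Not best-responding. ✗
The founder (project quality low), facing Pass: Bootstrap gives 1, Take funding gives 5. Proposed Take funding is best. ✓
The founder (project quality high), facing Pass: Bootstrap gives -7, Take funding gives -6. Proposed Bootstrap is not best — profitable deviation exists. ✗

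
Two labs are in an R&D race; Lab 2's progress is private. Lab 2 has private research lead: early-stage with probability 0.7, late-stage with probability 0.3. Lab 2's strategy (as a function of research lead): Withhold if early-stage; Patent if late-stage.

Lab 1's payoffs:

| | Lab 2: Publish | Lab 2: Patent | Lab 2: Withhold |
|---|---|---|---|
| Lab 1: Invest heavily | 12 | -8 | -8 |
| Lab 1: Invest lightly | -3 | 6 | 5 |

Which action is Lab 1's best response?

Invest lightly

E[Invest heavily] = 0.7·(-8) + 0.3·(-8) = -8
E[Invest lightly] = 0.7·(5) + 0.3·(6) = 5.3
Best response: Invest lightly (5.3 is the largest).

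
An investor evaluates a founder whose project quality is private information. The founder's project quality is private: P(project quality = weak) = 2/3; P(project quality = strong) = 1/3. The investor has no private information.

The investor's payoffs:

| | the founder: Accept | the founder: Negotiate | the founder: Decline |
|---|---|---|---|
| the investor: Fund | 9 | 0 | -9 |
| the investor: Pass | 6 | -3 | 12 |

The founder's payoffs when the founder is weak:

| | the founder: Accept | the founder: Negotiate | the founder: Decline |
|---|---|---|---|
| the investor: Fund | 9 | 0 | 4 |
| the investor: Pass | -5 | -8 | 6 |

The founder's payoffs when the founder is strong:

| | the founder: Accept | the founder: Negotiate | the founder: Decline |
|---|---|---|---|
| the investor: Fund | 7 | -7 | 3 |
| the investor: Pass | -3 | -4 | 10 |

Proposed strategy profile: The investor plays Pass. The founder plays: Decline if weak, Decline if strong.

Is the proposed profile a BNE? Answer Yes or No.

Yes

The investor plays Pass: E[Pass] = 2/3·(12) + 1/3·(12) = 12; E[Fund] = -9. Best-responding. ✓
The founder (project quality weak), facing Pass: Accept gives -5, Negotiate gives -8, Decline gives 6. Proposed Decline is best. ✓
The founder (project quality strong), facing Pass: Accept gives -3, Negotiate gives -4, Decline gives 10. Proposed Decline is best. ✓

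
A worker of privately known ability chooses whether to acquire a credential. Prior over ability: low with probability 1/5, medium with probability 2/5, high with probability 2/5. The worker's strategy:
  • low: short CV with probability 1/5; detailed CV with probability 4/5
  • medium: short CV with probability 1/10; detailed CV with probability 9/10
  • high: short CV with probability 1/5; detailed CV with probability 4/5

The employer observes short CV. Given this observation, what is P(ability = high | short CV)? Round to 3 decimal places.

0.500

P(short CV) = (1/5)·(1/5) + (2/5)·(1/10) + (2/5)·(1/5) = 4/25
P(high | short CV) = ((2/5)·(1/5)) / (4/25) = (2/25) / (4/25) = 1/2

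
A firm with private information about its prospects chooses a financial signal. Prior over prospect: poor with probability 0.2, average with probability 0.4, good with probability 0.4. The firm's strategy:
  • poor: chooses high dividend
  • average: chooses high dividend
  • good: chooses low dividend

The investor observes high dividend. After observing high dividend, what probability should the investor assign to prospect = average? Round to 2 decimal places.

0.67

P(high dividend) = 0.2·1 + 0.4·1 + 0.4·0 = 0.6
P(average | high dividend) = (0.4·1) / 0.6 = 0.4 / 0.6 = 0.666667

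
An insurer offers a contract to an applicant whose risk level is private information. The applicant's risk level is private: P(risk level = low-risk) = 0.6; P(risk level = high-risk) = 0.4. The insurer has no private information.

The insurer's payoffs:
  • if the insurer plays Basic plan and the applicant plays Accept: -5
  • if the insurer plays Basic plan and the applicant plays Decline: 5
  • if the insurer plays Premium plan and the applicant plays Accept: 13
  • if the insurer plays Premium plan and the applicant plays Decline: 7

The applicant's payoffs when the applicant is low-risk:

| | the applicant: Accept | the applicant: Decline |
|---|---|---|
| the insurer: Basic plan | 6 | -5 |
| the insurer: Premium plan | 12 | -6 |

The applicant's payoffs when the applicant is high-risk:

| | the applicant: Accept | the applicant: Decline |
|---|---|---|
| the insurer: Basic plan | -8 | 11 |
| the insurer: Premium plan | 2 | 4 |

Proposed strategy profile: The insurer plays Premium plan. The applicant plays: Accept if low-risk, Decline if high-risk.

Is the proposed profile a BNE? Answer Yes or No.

Yes

The insurer plays Premium plan: E[Premium plan] = 0.6·(13) + 0.4·(7) = 10.6; E[Basic plan] = -1. Best-responding. ✓
The applicant (risk level low-risk), facing Premium plan: Accept gives 12, Decline gives -6. Proposed Accept is best. ✓
The applicant (risk level high-risk), facing Premium plan: Accept gives 2, Decline gives 4. Proposed Decline is best. ✓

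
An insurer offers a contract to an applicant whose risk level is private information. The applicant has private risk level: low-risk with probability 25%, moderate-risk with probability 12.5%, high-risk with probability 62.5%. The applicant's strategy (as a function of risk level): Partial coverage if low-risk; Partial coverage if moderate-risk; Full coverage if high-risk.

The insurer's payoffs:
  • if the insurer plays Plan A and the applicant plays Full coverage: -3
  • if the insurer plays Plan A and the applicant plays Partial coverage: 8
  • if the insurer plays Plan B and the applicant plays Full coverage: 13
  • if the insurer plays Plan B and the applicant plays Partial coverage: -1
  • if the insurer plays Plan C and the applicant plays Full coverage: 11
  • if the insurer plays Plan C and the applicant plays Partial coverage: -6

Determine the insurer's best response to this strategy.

Plan B

E[Plan A] = 0.25·(8) + 0.125·(8) + 0.625·(-3) = 1.125
E[Plan B] = 0.25·(-1) + 0.125·(-1) + 0.625·(13) = 7.75
E[Plan C] = 0.25·(-6) + 0.125·(-6) + 0.625·(11) = 4.625
Best response: Plan B (7.75 is the largest).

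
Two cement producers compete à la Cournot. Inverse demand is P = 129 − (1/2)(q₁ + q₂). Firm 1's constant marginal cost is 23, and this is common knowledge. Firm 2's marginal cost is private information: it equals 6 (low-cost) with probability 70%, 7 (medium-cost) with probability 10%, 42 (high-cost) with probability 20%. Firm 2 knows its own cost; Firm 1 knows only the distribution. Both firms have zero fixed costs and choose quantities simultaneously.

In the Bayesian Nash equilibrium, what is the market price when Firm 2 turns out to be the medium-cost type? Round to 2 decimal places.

Firm 2 with cost c maximizes (129 − (1/2)(q₁+q₂) − c)·q₂, giving q₂(c) = (129 − c − (1/2)q₁).
E[c₂] = 0.7·6 + 0.1·7 + 0.2·42 = 13.3
Firm 1's FOC against E[q₂] yields q₁ = (129 − 2·23 + E[c₂])/(3/2) = (129 − 46 + 13.3)/(3/2) = 64.2.
q₂(medium-cost) = 89.9, so P = 129 − (1/2)·(64.2 + 89.9) = 51.95.

51.95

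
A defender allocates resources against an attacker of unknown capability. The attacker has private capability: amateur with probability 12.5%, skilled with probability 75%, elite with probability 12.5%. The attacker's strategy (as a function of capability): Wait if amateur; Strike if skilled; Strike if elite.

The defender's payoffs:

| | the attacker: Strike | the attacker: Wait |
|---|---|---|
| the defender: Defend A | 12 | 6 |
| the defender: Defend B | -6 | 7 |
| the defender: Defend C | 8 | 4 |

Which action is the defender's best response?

Compute the defender's expected payoff for each action, taking the expectation over the attacker's type.
E[Defend A] = 0.125·(6) + 0.75·(12) + 0.125·(12) = 11.25
E[Defend B] = 0.125·(7) + 0.75·(-6) + 0.125·(-6) = -4.375
E[Defend C] = 0.125·(4) + 0.75·(8) + 0.125·(8) = 7.5
Best response: Defend A (11.25 is the largest).

Defend A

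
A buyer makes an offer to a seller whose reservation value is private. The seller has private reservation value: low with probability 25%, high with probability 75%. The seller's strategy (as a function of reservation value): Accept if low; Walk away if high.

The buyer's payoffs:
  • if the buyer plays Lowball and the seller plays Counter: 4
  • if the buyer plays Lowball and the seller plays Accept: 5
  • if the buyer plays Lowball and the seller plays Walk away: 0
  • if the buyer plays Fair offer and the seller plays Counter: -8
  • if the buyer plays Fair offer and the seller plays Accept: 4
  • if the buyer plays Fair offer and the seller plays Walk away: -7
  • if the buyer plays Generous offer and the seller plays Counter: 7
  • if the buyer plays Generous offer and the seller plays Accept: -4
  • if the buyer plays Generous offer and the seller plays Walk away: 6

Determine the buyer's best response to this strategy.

E[Lowball] = 0.25·(5) + 0.75·(0) = 1.25
E[Fair offer] = 0.25·(4) + 0.75·(-7) = -4.25
E[Generous offer] = 0.25·(-4) + 0.75·(6) = 3.5
Best response: Generous offer (3.5 is the largest).

Generous offer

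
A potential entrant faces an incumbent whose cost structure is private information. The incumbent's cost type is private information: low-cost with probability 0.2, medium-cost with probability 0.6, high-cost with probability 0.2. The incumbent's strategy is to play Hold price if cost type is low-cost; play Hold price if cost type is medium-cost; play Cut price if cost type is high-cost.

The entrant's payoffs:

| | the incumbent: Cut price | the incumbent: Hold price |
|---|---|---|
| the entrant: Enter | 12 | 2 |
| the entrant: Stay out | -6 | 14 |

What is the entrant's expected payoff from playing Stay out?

10

E[Stay out] = 0.2·14 + 0.6·14 + 0.2·(-6) = 2.8 + 8.4 + (-1.2) = 10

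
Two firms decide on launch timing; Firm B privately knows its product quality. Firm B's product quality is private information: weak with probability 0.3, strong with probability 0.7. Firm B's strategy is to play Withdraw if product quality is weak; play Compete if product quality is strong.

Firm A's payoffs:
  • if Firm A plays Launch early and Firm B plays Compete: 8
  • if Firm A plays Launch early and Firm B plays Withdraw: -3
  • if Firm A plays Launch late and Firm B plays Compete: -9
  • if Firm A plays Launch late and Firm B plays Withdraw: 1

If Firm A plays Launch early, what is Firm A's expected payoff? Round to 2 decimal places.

4.70

E[Launch early] = 0.3·(-3) + 0.7·8 = (-0.9) + 5.6 = 4.7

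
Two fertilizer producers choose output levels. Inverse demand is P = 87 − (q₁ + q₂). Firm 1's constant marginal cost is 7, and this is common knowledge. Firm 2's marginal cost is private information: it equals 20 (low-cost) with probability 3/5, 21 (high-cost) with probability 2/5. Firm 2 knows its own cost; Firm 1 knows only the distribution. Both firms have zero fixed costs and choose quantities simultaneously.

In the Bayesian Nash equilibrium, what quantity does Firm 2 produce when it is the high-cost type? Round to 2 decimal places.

17.43

Type-c best response for Firm 2: q₂(c) = (87 − c)/2 − q₁/2.
Firm 1 maximizes expected profit; its first-order condition is 87 − 2q₁ − E[q₂] − 7 = 0.
Substituting E[q₂] and solving: E[c₂] = 20.4, so q₁ = (87 − 2·7 + 20.4)/3 = 31.1333.
q₂(high-cost) = (87 − 21 − 31.1333)/2 = 17.4333.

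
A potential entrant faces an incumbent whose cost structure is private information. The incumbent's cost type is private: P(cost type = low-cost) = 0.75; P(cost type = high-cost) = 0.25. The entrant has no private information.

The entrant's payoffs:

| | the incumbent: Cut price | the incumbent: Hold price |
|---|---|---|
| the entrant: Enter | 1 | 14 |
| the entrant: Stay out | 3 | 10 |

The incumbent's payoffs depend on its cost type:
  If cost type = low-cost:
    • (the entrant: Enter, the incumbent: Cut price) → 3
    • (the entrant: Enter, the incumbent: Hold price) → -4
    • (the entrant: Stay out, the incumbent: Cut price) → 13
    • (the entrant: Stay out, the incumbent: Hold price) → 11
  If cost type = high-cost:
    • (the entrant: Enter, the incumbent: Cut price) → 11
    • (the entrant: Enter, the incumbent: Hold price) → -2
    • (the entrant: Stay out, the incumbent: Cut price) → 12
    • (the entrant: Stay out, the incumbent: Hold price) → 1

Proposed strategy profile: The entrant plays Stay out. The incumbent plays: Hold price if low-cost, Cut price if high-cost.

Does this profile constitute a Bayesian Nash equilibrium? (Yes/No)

No

A profile is a BNE iff every type of every player is best-responding given beliefs about the other side.
The entrant plays Stay out: E[Stay out] = 0.75·(10) + 0.25·(3) = 8.25; E[Enter] = 10.75. Not best-responding. ✗
The incumbent (cost type low-cost), facing Stay out: Cut price gives 13, Hold price gives 11. Proposed Hold price is not best — profitable deviation exists. ✗
The incumbent (cost type high-cost), facing Stay out: Cut price gives 12, Hold price gives 1. Proposed Cut price is best. ✓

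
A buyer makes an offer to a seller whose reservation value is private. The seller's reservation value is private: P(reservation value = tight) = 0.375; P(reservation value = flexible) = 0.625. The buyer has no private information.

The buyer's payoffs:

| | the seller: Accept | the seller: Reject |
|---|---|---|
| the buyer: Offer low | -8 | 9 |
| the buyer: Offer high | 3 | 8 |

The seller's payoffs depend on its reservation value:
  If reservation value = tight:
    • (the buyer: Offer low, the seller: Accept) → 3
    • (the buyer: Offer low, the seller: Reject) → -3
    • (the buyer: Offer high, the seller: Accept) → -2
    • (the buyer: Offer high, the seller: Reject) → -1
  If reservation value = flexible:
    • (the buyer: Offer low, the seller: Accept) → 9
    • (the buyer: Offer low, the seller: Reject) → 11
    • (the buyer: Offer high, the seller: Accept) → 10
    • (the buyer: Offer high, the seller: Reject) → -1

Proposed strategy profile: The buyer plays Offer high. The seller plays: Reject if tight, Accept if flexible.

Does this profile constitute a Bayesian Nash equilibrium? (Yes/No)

The buyer plays Offer high: E[Offer high] = 0.375·(8) + 0.625·(3) = 4.875; E[Offer low] = -1.625. Best-responding. ✓
The seller (reservation value tight), facing Offer high: Accept gives -2, Reject gives -1. Proposed Reject is best. ✓
The seller (reservation value flexible), facing Offer high: Accept gives 10, Reject gives -1. Proposed Accept is best. ✓

Yes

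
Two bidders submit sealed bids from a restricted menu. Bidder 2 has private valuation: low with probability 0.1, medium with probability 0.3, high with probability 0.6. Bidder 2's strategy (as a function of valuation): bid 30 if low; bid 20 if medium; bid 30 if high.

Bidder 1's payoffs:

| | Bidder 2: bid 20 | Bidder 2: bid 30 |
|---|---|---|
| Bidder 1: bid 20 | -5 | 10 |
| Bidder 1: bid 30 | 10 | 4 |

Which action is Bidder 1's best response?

E[bid 20] = 0.1·(10) + 0.3·(-5) + 0.6·(10) = 5.5
E[bid 30] = 0.1·(4) + 0.3·(10) + 0.6·(4) = 5.8
Best response: bid 30 (5.8 is the largest).

bid 30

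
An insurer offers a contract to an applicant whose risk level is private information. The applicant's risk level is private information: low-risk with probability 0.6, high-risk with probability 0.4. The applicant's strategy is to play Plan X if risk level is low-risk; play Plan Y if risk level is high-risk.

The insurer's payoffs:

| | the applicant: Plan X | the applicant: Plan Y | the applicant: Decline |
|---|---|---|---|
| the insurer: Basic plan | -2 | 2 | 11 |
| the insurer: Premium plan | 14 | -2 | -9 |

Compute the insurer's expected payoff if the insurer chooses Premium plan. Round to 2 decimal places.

7.60

E[Premium plan] = 0.6·14 + 0.4·(-2) = 8.4 + (-0.8) = 7.6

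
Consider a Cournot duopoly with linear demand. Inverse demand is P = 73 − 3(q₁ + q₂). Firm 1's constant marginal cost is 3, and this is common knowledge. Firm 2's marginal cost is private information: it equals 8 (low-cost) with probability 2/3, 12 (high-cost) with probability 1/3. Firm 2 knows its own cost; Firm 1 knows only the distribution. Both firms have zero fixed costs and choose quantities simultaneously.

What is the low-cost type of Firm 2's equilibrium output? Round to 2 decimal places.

6.59

Each type of Firm 2 best-responds to q₁; Firm 1 best-responds to the expected q₂ over Firm 2's types.
Firm 2 with cost c maximizes (73 − 3(q₁+q₂) − c)·q₂, giving q₂(c) = (73 − c − 3q₁)/6.
E[c₂] = 2/3·8 + 1/3·12 = 9.33333
Firm 1's FOC against E[q₂] yields q₁ = (73 − 2·3 + E[c₂])/9 = (73 − 6 + 9.33333)/9 = 8.48148.
q₂(low-cost) = (73 − 8 − 3·8.48148)/6 = 6.59259.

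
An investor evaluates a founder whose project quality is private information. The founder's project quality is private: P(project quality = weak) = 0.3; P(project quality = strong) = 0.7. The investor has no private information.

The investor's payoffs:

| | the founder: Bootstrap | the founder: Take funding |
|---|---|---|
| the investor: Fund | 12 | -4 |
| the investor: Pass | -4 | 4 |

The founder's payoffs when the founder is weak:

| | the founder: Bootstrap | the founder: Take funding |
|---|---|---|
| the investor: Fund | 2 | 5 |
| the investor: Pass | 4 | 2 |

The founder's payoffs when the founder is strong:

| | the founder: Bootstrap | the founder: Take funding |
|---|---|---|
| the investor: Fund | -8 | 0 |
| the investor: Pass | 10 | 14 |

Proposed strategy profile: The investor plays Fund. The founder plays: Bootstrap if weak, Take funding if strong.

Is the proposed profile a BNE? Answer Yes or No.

No

The investor plays Fund: E[Fund] = 0.3·(12) + 0.7·(-4) = 0.8; E[Pass] = 1.6. Not best-responding. ✗
The founder (project quality weak), facing Fund: Bootstrap gives 2, Take funding gives 5. Proposed Bootstrap is not best — profitable deviation exists. ✗
The founder (project quality strong), facing Fund: Bootstrap gives -8, Take funding gives 0. Proposed Take funding is best. ✓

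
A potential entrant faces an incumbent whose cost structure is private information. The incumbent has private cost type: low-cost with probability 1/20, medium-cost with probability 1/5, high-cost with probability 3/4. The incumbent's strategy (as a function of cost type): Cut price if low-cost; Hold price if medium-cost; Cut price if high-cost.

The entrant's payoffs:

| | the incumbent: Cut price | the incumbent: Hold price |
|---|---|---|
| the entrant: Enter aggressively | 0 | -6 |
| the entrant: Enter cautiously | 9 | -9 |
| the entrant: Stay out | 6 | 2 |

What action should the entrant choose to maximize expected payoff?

Enter cautiously

E[Enter aggressively] = 1/20·(0) + 1/5·(-6) + 3/4·(0) = -6/5
E[Enter cautiously] = 1/20·(9) + 1/5·(-9) + 3/4·(9) = 27/5
E[Stay out] = 1/20·(6) + 1/5·(2) + 3/4·(6) = 26/5
Best response: Enter cautiously (27/5 is the largest).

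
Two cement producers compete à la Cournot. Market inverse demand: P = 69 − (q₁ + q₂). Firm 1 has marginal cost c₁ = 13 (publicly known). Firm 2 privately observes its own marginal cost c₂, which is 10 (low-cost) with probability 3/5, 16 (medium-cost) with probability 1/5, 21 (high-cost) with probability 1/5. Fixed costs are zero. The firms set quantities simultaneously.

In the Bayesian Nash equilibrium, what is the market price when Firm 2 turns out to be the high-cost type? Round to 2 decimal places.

Each type of Firm 2 best-responds to q₁; Firm 1 best-responds to the expected q₂ over Firm 2's types.
Firm 2 with cost c maximizes (69 − (q₁+q₂) − c)·q₂, giving q₂(c) = (69 − c − q₁)/2.
E[c₂] = 3/5·10 + 1/5·16 + 1/5·21 = 13.4
Firm 1's FOC against E[q₂] yields q₁ = (69 − 2·13 + E[c₂])/3 = (69 − 26 + 13.4)/3 = 18.8.
q₂(high-cost) = 14.6, so P = 69 − (18.8 + 14.6) = 35.6.

35.60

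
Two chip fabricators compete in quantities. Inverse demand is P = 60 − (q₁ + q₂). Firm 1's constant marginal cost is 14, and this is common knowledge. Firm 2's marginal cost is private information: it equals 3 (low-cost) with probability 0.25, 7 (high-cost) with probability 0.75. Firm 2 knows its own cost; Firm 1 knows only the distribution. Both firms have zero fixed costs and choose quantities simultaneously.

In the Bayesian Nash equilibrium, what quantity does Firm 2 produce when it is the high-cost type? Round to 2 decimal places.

Firm 2 with cost c maximizes (60 − (q₁+q₂) − c)·q₂, giving q₂(c) = (60 − c − q₁)/2.
E[c₂] = 0.25·3 + 0.75·7 = 6
Firm 1's FOC against E[q₂] yields q₁ = (60 − 2·14 + E[c₂])/3 = (60 − 28 + 6)/3 = 12.6667.
q₂(high-cost) = (60 − 7 − 12.6667)/2 = 20.1667.

20.17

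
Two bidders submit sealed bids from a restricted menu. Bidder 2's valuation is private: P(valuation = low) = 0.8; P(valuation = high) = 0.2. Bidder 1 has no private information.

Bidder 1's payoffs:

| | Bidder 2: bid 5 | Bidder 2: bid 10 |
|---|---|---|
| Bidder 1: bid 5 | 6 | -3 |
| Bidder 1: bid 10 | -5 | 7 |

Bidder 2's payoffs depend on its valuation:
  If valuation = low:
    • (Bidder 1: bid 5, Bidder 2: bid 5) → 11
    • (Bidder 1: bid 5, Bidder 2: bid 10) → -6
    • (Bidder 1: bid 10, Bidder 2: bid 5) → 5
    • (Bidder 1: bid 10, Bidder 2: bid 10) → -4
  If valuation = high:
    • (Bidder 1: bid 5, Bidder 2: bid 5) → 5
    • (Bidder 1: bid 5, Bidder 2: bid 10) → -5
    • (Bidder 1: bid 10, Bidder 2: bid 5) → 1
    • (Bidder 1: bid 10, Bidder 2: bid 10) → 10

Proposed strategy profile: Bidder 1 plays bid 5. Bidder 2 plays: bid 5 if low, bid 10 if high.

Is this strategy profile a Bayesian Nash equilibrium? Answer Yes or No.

No

Bidder 1 plays bid 5: E[bid 5] = 0.8·(6) + 0.2·(-3) = 4.2; E[bid 10] = -2.6. Best-responding. ✓
Bidder 2 (valuation low), facing bid 5: bid 5 gives 11, bid 10 gives -6. Proposed bid 5 is best. ✓
Bidder 2 (valuation high), facing bid 5: bid 5 gives 5, bid 10 gives -5. Proposed bid 10 is not best — profitable deviation exists. ✗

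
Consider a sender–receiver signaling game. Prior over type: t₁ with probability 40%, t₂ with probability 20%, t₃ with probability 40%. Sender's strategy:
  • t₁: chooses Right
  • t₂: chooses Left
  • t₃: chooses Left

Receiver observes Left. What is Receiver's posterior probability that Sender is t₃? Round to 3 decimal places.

P(Left) = 0.4·0 + 0.2·1 + 0.4·1 = 0.6
P(t₃ | Left) = (0.4·1) / 0.6 = 0.4 / 0.6 = 0.666667

0.667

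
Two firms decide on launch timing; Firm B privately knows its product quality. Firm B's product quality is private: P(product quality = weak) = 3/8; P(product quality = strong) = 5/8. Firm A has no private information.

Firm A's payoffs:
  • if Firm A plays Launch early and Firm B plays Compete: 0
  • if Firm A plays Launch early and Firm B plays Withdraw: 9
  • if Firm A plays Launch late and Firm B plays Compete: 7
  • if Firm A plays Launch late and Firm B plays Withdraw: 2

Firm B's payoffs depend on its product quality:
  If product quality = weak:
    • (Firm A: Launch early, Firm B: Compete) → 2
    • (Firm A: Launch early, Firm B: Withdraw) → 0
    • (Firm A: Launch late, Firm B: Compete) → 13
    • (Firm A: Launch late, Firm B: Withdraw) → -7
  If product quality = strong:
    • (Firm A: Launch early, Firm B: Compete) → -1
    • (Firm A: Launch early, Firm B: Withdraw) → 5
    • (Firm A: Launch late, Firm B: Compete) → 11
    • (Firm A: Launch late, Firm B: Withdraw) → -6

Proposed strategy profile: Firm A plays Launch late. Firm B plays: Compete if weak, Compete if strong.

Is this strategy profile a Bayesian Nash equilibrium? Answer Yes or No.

Yes

A profile is a BNE iff every type of every player is best-responding given beliefs about the other side.
Firm A plays Launch late: E[Launch late] = 3/8·(7) + 5/8·(7) = 7; E[Launch early] = 0. Best-responding. ✓
Firm B (product quality weak), facing Launch late: Compete gives 13, Withdraw gives -7. Proposed Compete is best. ✓
Firm B (product quality strong), facing Launch late: Compete gives 11, Withdraw gives -6. Proposed Compete is best. ✓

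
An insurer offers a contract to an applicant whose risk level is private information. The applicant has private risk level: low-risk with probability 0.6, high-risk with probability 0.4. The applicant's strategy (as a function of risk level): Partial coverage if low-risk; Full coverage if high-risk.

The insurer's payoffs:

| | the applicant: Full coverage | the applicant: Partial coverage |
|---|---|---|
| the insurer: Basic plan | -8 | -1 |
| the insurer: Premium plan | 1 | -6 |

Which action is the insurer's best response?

Premium plan

Compute the insurer's expected payoff for each action, taking the expectation over the applicant's type.
E[Basic plan] = 0.6·(-1) + 0.4·(-8) = -3.8
E[Premium plan] = 0.6·(-6) + 0.4·(1) = -3.2
Best response: Premium plan (-3.2 is the largest).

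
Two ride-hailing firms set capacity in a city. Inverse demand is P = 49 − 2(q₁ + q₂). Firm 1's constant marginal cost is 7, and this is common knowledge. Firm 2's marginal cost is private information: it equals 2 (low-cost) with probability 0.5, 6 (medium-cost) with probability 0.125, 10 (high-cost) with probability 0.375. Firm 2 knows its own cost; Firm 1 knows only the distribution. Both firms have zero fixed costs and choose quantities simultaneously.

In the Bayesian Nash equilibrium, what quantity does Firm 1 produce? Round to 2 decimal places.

Type-c best response for Firm 2: q₂(c) = (49 − c)/4 − q₁/2.
Firm 1 maximizes expected profit; its first-order condition is 49 − 4q₁ − 2E[q₂] − 7 = 0.
Substituting E[q₂] and solving: E[c₂] = 5.5, so q₁ = (49 − 2·7 + 5.5)/6 = 6.75.

6.75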